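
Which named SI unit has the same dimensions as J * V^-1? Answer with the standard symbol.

C

J = N·m (work = force × distance),
    = kg·m²·s⁻².
V = W/A (potential = power per current),
    = kg·m²·s⁻³·A⁻¹.
So V⁻¹ = kg⁻¹·m⁻²·s³·A.
Combining: J·V⁻¹ = (kg·m²·s⁻²) · (kg⁻¹·m⁻²·s³·A) = s·A.
s·A is the base-SI form of the coulomb.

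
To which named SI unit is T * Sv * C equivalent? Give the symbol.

T = kg·s⁻²·A⁻¹.
Sv = m²·s⁻².
C = s·A.
Combining: T·Sv·C = (kg·s⁻²·A⁻¹) · (m²·s⁻²) · (s·A) = kg·m²·s⁻³.
kg·m²·s⁻³ is the base-SI form of the watt.

W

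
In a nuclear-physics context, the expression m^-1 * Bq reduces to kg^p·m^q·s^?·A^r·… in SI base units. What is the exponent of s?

Bq = 1/s = s⁻¹ (activity is decays per second).
Combining: m⁻¹·Bq = m⁻¹ · s⁻¹ = m⁻¹·s⁻¹.
The exponent of s is -1.

-1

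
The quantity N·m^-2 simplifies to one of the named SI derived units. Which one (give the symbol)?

Pa

N = kg·m·s⁻².
Combining: N·m⁻² = (kg·m·s⁻²) · m⁻² = kg·m⁻¹·s⁻².
kg·m⁻¹·s⁻² is the base-SI form of the pascal.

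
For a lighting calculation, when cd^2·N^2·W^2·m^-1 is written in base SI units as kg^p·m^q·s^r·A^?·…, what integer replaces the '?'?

0

N = kg·m/s² = kg·m·s⁻² (force = mass × acceleration).
So N² = kg²·m²·s⁻⁴.
W = J/s (power = energy per time),
    = kg·m²·s⁻³.
So W² = kg²·m⁴·s⁻⁶.
Combining: cd²·N²·W²·m⁻¹ = cd² · (kg²·m²·s⁻⁴) · (kg²·m⁴·s⁻⁶) · m⁻¹ = kg⁴·m⁵·s⁻¹⁰·cd².
The exponent of A is 0.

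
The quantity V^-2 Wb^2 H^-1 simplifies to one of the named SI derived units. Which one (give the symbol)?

F

V = W/A (potential = power per current),
    = kg·m²·s⁻³·A⁻¹.
So V⁻² = kg⁻²·m⁻⁴·s⁶·A².
Wb = V·s (flux: a volt is a weber per second),
    = kg·m²·s⁻²·A⁻¹.
So Wb² = kg²·m⁴·s⁻⁴·A⁻².
H = Wb/A (inductance = flux per current),
    = kg·m²·s⁻²·A⁻².
So H⁻¹ = kg⁻¹·m⁻²·s²·A².
Combining: V⁻²·Wb²·H⁻¹ = (kg⁻²·m⁻⁴·s⁶·A²) · (kg²·m⁴·s⁻⁴·A⁻²) · (kg⁻¹·m⁻²·s²·A²) = kg⁻¹·m⁻²·s⁴·A².
kg⁻¹·m⁻²·s⁴·A² is the base-SI form of the farad.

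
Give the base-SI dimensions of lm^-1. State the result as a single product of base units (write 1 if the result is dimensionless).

lm = cd.
So lm⁻¹ = cd⁻¹.

cd⁻¹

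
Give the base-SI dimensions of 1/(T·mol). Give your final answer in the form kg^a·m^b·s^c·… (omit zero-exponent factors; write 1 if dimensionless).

kg⁻¹·s²·A·mol⁻¹

T = Wb/m² (flux density = flux per area),
    = kg·s⁻²·A⁻¹.
So T⁻¹ = kg⁻¹·s²·A.
Combining: T⁻¹·mol⁻¹ = (kg⁻¹·s²·A) · mol⁻¹ = kg⁻¹·s²·A·mol⁻¹.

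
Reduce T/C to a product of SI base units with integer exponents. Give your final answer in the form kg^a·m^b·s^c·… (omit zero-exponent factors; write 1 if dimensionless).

kg·s⁻³·A⁻²

T = Wb/m² (flux density = flux per area),
    = kg·s⁻²·A⁻¹.
C = A·s = s·A (charge = current × time).
So C⁻¹ = s⁻¹·A⁻¹.
Combining: T·C⁻¹ = (kg·s⁻²·A⁻¹) · (s⁻¹·A⁻¹) = kg·s⁻³·A⁻².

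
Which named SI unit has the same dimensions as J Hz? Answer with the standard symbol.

J = kg·m²·s⁻².
Hz = s⁻¹.
Combining: J·Hz = (kg·m²·s⁻²) · s⁻¹ = kg·m²·s⁻³.
kg·m²·s⁻³ is the base-SI form of the watt.

W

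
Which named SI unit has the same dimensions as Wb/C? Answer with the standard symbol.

Ω

Wb = kg·m²·s⁻²·A⁻¹.
C = s·A.
So C⁻¹ = s⁻¹·A⁻¹.
Combining: Wb·C⁻¹ = (kg·m²·s⁻²·A⁻¹) · (s⁻¹·A⁻¹) = kg·m²·s⁻³·A⁻².
kg·m²·s⁻³·A⁻² is the base-SI form of the ohm.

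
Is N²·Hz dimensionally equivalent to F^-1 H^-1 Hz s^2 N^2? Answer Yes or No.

Left side:
  N = kg·m/s² = kg·m·s⁻² (force = mass × acceleration).
  So N² = kg²·m²·s⁻⁴.
  Hz = 1/s = s⁻¹ (frequency is cycles per second).
  Combining: N²·Hz = (kg²·m²·s⁻⁴) · s⁻¹ = kg²·m²·s⁻⁵.
Right side:
  F = kg⁻¹·m⁻²·s⁴·A².
  So F⁻¹ = kg·m²·s⁻⁴·A⁻².
  H = kg·m²·s⁻²·A⁻².
  So H⁻¹ = kg⁻¹·m⁻²·s²·A².
  Hz = s⁻¹.
  N = kg·m·s⁻².
  So N² = kg²·m²·s⁻⁴.
  Combining: F⁻¹·H⁻¹·Hz·s²·N² = (kg·m²·s⁻⁴·A⁻²) · (kg⁻¹·m⁻²·s²·A²) · s⁻¹ · s² · (kg²·m²·s⁻⁴) = kg²·m²·s⁻⁵.
Both reduce to kg²·m²·s⁻⁵.

Yes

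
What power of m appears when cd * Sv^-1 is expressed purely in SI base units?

-2

Sv = m²·s⁻².
So Sv⁻¹ = m⁻²·s².
Combining: cd·Sv⁻¹ = cd · (m⁻²·s²) = m⁻²·s²·cd.
The exponent of m is -2.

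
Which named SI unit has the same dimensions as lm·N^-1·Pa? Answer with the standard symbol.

lx

lm = cd.
N = kg·m·s⁻².
So N⁻¹ = kg⁻¹·m⁻¹·s².
Pa = kg·m⁻¹·s⁻².
Combining: lm·N⁻¹·Pa = cd · (kg⁻¹·m⁻¹·s²) · (kg·m⁻¹·s⁻²) = m⁻²·cd.
m⁻²·cd is the base-SI form of the lux.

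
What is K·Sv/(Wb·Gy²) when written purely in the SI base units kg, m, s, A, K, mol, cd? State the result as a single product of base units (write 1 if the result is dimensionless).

Wb = V·s (flux: a volt is a weber per second),
    = kg·m²·s⁻²·A⁻¹.
So Wb⁻¹ = kg⁻¹·m⁻²·s²·A.
Gy = J/kg (absorbed dose = energy per mass),
    = m²·s⁻².
So Gy⁻² = m⁻⁴·s⁴.
Sv = J/kg (equivalent dose = energy per mass),
    = m²·s⁻².
Combining: K·Wb⁻¹·Gy⁻²·Sv = K · (kg⁻¹·m⁻²·s²·A) · (m⁻⁴·s⁴) · (m²·s⁻²) = kg⁻¹·m⁻⁴·s⁴·A·K.

kg⁻¹·m⁻⁴·s⁴·A·K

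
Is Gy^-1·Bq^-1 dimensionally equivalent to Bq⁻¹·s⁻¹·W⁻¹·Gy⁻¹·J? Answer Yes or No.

Left side:
  Gy = J/kg (absorbed dose = energy per mass),
      = m²·s⁻².
  So Gy⁻¹ = m⁻²·s².
  Bq = 1/s = s⁻¹ (activity is decays per second).
  So Bq⁻¹ = s.
  Combining: Gy⁻¹·Bq⁻¹ = (m⁻²·s²) · s = m⁻²·s³.
Right side:
  Bq = 1/s = s⁻¹ (activity is decays per second).
  So Bq⁻¹ = s.
  W = J/s (power = energy per time),
      = kg·m²·s⁻³.
  So W⁻¹ = kg⁻¹·m⁻²·s³.
  Gy = J/kg (absorbed dose = energy per mass),
      = m²·s⁻².
  So Gy⁻¹ = m⁻²·s².
  J = N·m (work = force × distance),
      = kg·m²·s⁻².
  Combining: Bq⁻¹·s⁻¹·W⁻¹·Gy⁻¹·J = s · s⁻¹ · (kg⁻¹·m⁻²·s³) · (m⁻²·s²) · (kg·m²·s⁻²) = m⁻²·s³.
Both reduce to m⁻²·s³.

Yes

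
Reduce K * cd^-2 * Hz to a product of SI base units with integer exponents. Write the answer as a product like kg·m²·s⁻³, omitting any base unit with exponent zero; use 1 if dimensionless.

Hz = 1/s = s⁻¹ (frequency is cycles per second).
Combining: K·cd⁻²·Hz = K · cd⁻² · s⁻¹ = s⁻¹·K·cd⁻².

s⁻¹·K·cd⁻²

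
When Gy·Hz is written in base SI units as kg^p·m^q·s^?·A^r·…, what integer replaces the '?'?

-3

Gy = m²·s⁻².
Hz = s⁻¹.
Combining: Gy·Hz = (m²·s⁻²) · s⁻¹ = m²·s⁻³.
The exponent of s is -3.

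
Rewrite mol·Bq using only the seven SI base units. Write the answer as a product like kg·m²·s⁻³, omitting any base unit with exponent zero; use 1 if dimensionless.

s⁻¹·mol

Bq = 1/s = s⁻¹ (activity is decays per second).
Combining: mol·Bq = mol · s⁻¹ = s⁻¹·mol.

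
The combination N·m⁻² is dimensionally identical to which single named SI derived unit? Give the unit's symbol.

Pa

N = kg·m/s² = kg·m·s⁻² (force = mass × acceleration).
Combining: N·m⁻² = (kg·m·s⁻²) · m⁻² = kg·m⁻¹·s⁻².
kg·m⁻¹·s⁻² is the base-SI form of the pascal.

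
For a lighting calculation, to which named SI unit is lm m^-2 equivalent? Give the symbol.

lm = cd·sr = cd (luminous flux; sr is dimensionless).
Combining: lm·m⁻² = cd · m⁻² = m⁻²·cd.
m⁻²·cd is the base-SI form of the lux.

lx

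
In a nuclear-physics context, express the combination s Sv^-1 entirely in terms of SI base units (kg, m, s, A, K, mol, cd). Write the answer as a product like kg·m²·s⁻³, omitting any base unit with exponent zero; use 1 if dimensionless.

m⁻²·s³

Sv = J/kg (equivalent dose = energy per mass),
    = m²·s⁻².
So Sv⁻¹ = m⁻²·s².
Combining: s·Sv⁻¹ = s · (m⁻²·s²) = m⁻²·s³.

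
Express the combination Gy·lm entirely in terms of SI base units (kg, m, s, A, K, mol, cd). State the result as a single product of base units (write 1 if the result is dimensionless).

m²·s⁻²·cd

Gy = J/kg (absorbed dose = energy per mass),
    = m²·s⁻².
lm = cd·sr = cd (luminous flux; sr is dimensionless).
Combining: Gy·lm = (m²·s⁻²) · cd = m²·s⁻²·cd.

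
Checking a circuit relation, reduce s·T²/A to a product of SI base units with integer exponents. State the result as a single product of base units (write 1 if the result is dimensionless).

kg²·s⁻³·A⁻³

T = kg·s⁻²·A⁻¹.
So T² = kg²·s⁻⁴·A⁻².
Combining: A⁻¹·s·T² = A⁻¹ · s · (kg²·s⁻⁴·A⁻²) = kg²·s⁻³·A⁻³.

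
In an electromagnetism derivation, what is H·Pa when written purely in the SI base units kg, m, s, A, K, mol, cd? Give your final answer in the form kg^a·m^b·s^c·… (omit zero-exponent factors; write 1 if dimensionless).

kg²·m·s⁻⁴·A⁻²

H = Wb/A (inductance = flux per current),
    = kg·m²·s⁻²·A⁻².
Pa = N/m² (pressure = force per area),
    = kg·m⁻¹·s⁻².
Combining: H·Pa = (kg·m²·s⁻²·A⁻²) · (kg·m⁻¹·s⁻²) = kg²·m·s⁻⁴·A⁻².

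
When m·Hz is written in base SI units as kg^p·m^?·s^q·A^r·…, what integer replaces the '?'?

1

Hz = 1/s = s⁻¹ (frequency is cycles per second).
Combining: m·Hz = m · s⁻¹ = m·s⁻¹.
The exponent of m is 1.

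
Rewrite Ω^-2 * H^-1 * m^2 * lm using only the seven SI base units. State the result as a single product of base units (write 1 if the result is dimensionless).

Ω = V/A (resistance = voltage per current),
    = kg·m²·s⁻³·A⁻².
So Ω⁻² = kg⁻²·m⁻⁴·s⁶·A⁴.
H = Wb/A (inductance = flux per current),
    = kg·m²·s⁻²·A⁻².
So H⁻¹ = kg⁻¹·m⁻²·s²·A².
lm = cd·sr = cd (luminous flux; sr is dimensionless).
Combining: Ω⁻²·H⁻¹·m²·lm = (kg⁻²·m⁻⁴·s⁶·A⁴) · (kg⁻¹·m⁻²·s²·A²) · m² · cd = kg⁻³·m⁻⁴·s⁸·A⁶·cd.

kg⁻³·m⁻⁴·s⁸·A⁶·cd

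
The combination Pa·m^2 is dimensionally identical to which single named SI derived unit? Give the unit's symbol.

Pa = N/m² (pressure = force per area),
    = kg·m⁻¹·s⁻².
Combining: Pa·m² = (kg·m⁻¹·s⁻²) · m² = kg·m·s⁻².
kg·m·s⁻² is the base-SI form of the newton.

N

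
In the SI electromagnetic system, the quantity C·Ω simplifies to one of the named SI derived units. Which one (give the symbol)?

Wb

C = A·s = s·A (charge = current × time).
Ω = V/A (resistance = voltage per current),
    = kg·m²·s⁻³·A⁻².
Combining: C·Ω = (s·A) · (kg·m²·s⁻³·A⁻²) = kg·m²·s⁻²·A⁻¹.
kg·m²·s⁻²·A⁻¹ is the base-SI form of the weber.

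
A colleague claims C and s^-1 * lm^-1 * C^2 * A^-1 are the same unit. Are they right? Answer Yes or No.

Left side:
  C = s·A.
Right side:
  lm = cd·sr = cd (luminous flux; sr is dimensionless).
  So lm⁻¹ = cd⁻¹.
  C = A·s = s·A (charge = current × time).
  So C² = s²·A².
  Combining: s⁻¹·lm⁻¹·C²·A⁻¹ = s⁻¹ · cd⁻¹ · (s²·A²) · A⁻¹ = s·A·cd⁻¹.
Left is s·A; right is s·A·cd⁻¹ — different.

No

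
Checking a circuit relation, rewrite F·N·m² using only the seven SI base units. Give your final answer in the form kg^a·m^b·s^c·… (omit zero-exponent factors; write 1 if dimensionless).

F = C/V (capacitance = charge per voltage),
    = A·s/(kg·m²·s⁻³·A⁻¹) (substituting C and V),
    = kg⁻¹·m⁻²·s⁴·A².
N = kg·m/s² = kg·m·s⁻² (force = mass × acceleration).
Combining: F·N·m² = (kg⁻¹·m⁻²·s⁴·A²) · (kg·m·s⁻²) · m² = m·s²·A².

m·s²·A²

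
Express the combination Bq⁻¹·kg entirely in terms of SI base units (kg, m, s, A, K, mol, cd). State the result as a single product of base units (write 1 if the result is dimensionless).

Bq = 1/s = s⁻¹ (activity is decays per second).
So Bq⁻¹ = s.
Combining: Bq⁻¹·kg = s · kg = kg·s.

kg·s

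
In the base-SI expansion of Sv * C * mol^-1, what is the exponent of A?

Sv = J/kg (equivalent dose = energy per mass),
    = m²·s⁻².
C = A·s = s·A (charge = current × time).
Combining: Sv·C·mol⁻¹ = (m²·s⁻²) · (s·A) · mol⁻¹ = m²·s⁻¹·A·mol⁻¹.
The exponent of A is 1.

1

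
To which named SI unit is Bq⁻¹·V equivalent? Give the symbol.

Bq = 1/s = s⁻¹ (activity is decays per second).
So Bq⁻¹ = s.
V = W/A (potential = power per current),
    = kg·m²·s⁻³·A⁻¹.
Combining: Bq⁻¹·V = s · (kg·m²·s⁻³·A⁻¹) = kg·m²·s⁻²·A⁻¹.
kg·m²·s⁻²·A⁻¹ is the base-SI form of the weber.

Wb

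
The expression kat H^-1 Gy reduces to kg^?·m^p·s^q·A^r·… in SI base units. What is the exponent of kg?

-1

kat = mol/s = s⁻¹·mol (catalytic activity).
H = Wb/A (inductance = flux per current),
    = kg·m²·s⁻²·A⁻².
So H⁻¹ = kg⁻¹·m⁻²·s²·A².
Gy = J/kg (absorbed dose = energy per mass),
    = m²·s⁻².
Combining: kat·H⁻¹·Gy = (s⁻¹·mol) · (kg⁻¹·m⁻²·s²·A²) · (m²·s⁻²) = kg⁻¹·s⁻¹·A²·mol.
The exponent of kg is -1.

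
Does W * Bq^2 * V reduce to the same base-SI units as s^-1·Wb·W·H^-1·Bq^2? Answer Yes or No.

No

Left side:
  W = kg·m²·s⁻³.
  Bq = s⁻¹.
  So Bq² = s⁻².
  V = kg·m²·s⁻³·A⁻¹.
  Combining: W·Bq²·V = (kg·m²·s⁻³) · s⁻² · (kg·m²·s⁻³·A⁻¹) = kg²·m⁴·s⁻⁸·A⁻¹.
Right side:
  Wb = kg·m²·s⁻²·A⁻¹.
  W = kg·m²·s⁻³.
  H = kg·m²·s⁻²·A⁻².
  So H⁻¹ = kg⁻¹·m⁻²·s²·A².
  Bq = s⁻¹.
  So Bq² = s⁻².
  Combining: s⁻¹·Wb·W·H⁻¹·Bq² = s⁻¹ · (kg·m²·s⁻²·A⁻¹) · (kg·m²·s⁻³) · (kg⁻¹·m⁻²·s²·A²) · s⁻² = kg·m²·s⁻⁶·A.
Left is kg²·m⁴·s⁻⁸·A⁻¹; right is kg·m²·s⁻⁶·A — different.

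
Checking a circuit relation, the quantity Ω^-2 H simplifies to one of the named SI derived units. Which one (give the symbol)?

F

Ω = V/A (resistance = voltage per current),
    = kg·m²·s⁻³·A⁻².
So Ω⁻² = kg⁻²·m⁻⁴·s⁶·A⁴.
H = Wb/A (inductance = flux per current),
    = kg·m²·s⁻²·A⁻².
Combining: Ω⁻²·H = (kg⁻²·m⁻⁴·s⁶·A⁴) · (kg·m²·s⁻²·A⁻²) = kg⁻¹·m⁻²·s⁴·A².
kg⁻¹·m⁻²·s⁴·A² is the base-SI form of the farad.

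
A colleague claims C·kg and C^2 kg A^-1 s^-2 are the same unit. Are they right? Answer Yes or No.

Left side:
  C = A·s = s·A (charge = current × time).
  Combining: C·kg = (s·A) · kg = kg·s·A.
Right side:
  C = A·s = s·A (charge = current × time).
  So C² = s²·A².
  Combining: C²·kg·A⁻¹·s⁻² = (s²·A²) · kg · A⁻¹ · s⁻² = kg·A.
Left is kg·s·A; right is kg·A — different.

No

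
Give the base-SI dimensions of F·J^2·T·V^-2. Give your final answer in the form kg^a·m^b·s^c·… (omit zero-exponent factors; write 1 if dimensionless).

m⁻²·s⁴·A³

F = C/V (capacitance = charge per voltage),
    = A·s/(kg·m²·s⁻³·A⁻¹) (substituting C and V),
    = kg⁻¹·m⁻²·s⁴·A².
J = N·m (work = force × distance),
    = kg·m²·s⁻².
So J² = kg²·m⁴·s⁻⁴.
T = Wb/m² (flux density = flux per area),
    = kg·s⁻²·A⁻¹.
V = W/A (potential = power per current),
    = kg·m²·s⁻³·A⁻¹.
So V⁻² = kg⁻²·m⁻⁴·s⁶·A².
Combining: F·J²·T·V⁻² = (kg⁻¹·m⁻²·s⁴·A²) · (kg²·m⁴·s⁻⁴) · (kg·s⁻²·A⁻¹) · (kg⁻²·m⁻⁴·s⁶·A²) = m⁻²·s⁴·A³.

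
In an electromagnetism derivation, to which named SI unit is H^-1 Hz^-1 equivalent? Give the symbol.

S

H = kg·m²·s⁻²·A⁻².
So H⁻¹ = kg⁻¹·m⁻²·s²·A².
Hz = s⁻¹.
So Hz⁻¹ = s.
Combining: H⁻¹·Hz⁻¹ = (kg⁻¹·m⁻²·s²·A²) · s = kg⁻¹·m⁻²·s³·A².
kg⁻¹·m⁻²·s³·A² is the base-SI form of the siemens.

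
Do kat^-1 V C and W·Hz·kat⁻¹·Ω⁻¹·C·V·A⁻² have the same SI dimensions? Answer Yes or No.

Left side:
  kat = mol/s = s⁻¹·mol (catalytic activity).
  So kat⁻¹ = s·mol⁻¹.
  V = W/A (potential = power per current),
      = kg·m²·s⁻³·A⁻¹.
  C = A·s = s·A (charge = current × time).
  Combining: kat⁻¹·V·C = (s·mol⁻¹) · (kg·m²·s⁻³·A⁻¹) · (s·A) = kg·m²·s⁻¹·mol⁻¹.
Right side:
  W = J/s (power = energy per time),
      = kg·m²·s⁻³.
  Hz = 1/s = s⁻¹ (frequency is cycles per second).
  kat = mol/s = s⁻¹·mol (catalytic activity).
  So kat⁻¹ = s·mol⁻¹.
  Ω = V/A (resistance = voltage per current),
      = kg·m²·s⁻³·A⁻².
  So Ω⁻¹ = kg⁻¹·m⁻²·s³·A².
  C = A·s = s·A (charge = current × time).
  V = W/A (potential = power per current),
      = kg·m²·s⁻³·A⁻¹.
  Combining: W·Hz·kat⁻¹·Ω⁻¹·C·V·A⁻² = (kg·m²·s⁻³) · s⁻¹ · (s·mol⁻¹) · (kg⁻¹·m⁻²·s³·A²) · (s·A) · (kg·m²·s⁻³·A⁻¹) · A⁻² = kg·m²·s⁻²·mol⁻¹.
Left is kg·m²·s⁻¹·mol⁻¹; right is kg·m²·s⁻²·mol⁻¹ — different.

No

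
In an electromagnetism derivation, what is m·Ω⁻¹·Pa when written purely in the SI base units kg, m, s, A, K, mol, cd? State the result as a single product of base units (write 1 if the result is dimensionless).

m⁻²·s·A²

Ω = V/A (resistance = voltage per current),
    = kg·m²·s⁻³·A⁻².
So Ω⁻¹ = kg⁻¹·m⁻²·s³·A².
Pa = N/m² (pressure = force per area),
    = kg·m⁻¹·s⁻².
Combining: m·Ω⁻¹·Pa = m · (kg⁻¹·m⁻²·s³·A²) · (kg·m⁻¹·s⁻²) = m⁻²·s·A².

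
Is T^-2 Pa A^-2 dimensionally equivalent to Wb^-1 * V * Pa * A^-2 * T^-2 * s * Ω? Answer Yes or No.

No

Left side:
  T = kg·s⁻²·A⁻¹.
  So T⁻² = kg⁻²·s⁴·A².
  Pa = kg·m⁻¹·s⁻².
  Combining: T⁻²·Pa·A⁻² = (kg⁻²·s⁴·A²) · (kg·m⁻¹·s⁻²) · A⁻² = kg⁻¹·m⁻¹·s².
Right side:
  Wb = V·s (flux: a volt is a weber per second),
      = kg·m²·s⁻²·A⁻¹.
  So Wb⁻¹ = kg⁻¹·m⁻²·s²·A.
  V = W/A (potential = power per current),
      = kg·m²·s⁻³·A⁻¹.
  Pa = N/m² (pressure = force per area),
      = kg·m⁻¹·s⁻².
  T = Wb/m² (flux density = flux per area),
      = kg·s⁻²·A⁻¹.
  So T⁻² = kg⁻²·s⁴·A².
  Ω = V/A (resistance = voltage per current),
      = kg·m²·s⁻³·A⁻².
  Combining: Wb⁻¹·V·Pa·A⁻²·T⁻²·s·Ω = (kg⁻¹·m⁻²·s²·A) · (kg·m²·s⁻³·A⁻¹) · (kg·m⁻¹·s⁻²) · A⁻² · (kg⁻²·s⁴·A²) · s · (kg·m²·s⁻³·A⁻²) = m·s⁻¹·A⁻².
Left is kg⁻¹·m⁻¹·s²; right is m·s⁻¹·A⁻² — different.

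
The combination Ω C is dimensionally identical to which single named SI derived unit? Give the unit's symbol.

Ω = V/A (resistance = voltage per current),
    = kg·m²·s⁻³·A⁻².
C = A·s = s·A (charge = current × time).
Combining: Ω·C = (kg·m²·s⁻³·A⁻²) · (s·A) = kg·m²·s⁻²·A⁻¹.
kg·m²·s⁻²·A⁻¹ is the base-SI form of the weber.

Wb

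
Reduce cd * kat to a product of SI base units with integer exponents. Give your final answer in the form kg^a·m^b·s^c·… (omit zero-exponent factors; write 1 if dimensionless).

s⁻¹·mol·cd

kat = mol/s = s⁻¹·mol (catalytic activity).
Combining: cd·kat = cd · (s⁻¹·mol) = s⁻¹·mol·cd.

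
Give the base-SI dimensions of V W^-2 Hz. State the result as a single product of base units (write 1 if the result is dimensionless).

V = W/A (potential = power per current),
    = kg·m²·s⁻³·A⁻¹.
W = J/s (power = energy per time),
    = kg·m²·s⁻³.
So W⁻² = kg⁻²·m⁻⁴·s⁶.
Hz = 1/s = s⁻¹ (frequency is cycles per second).
Combining: V·W⁻²·Hz = (kg·m²·s⁻³·A⁻¹) · (kg⁻²·m⁻⁴·s⁶) · s⁻¹ = kg⁻¹·m⁻²·s²·A⁻¹.

kg⁻¹·m⁻²·s²·A⁻¹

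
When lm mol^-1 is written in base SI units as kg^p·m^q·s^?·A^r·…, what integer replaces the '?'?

lm = cd·sr = cd (luminous flux; sr is dimensionless).
Combining: lm·mol⁻¹ = cd · mol⁻¹ = mol⁻¹·cd.
The exponent of s is 0.

0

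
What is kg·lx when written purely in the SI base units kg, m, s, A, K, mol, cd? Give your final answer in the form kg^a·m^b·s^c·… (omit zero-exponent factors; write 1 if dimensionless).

lx = m⁻²·cd.
Combining: kg·lx = kg · (m⁻²·cd) = kg·m⁻²·cd.

kg·m⁻²·cd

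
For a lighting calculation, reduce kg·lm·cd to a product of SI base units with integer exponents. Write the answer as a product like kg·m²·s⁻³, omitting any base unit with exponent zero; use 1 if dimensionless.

kg·cd²

lm = cd·sr = cd (luminous flux; sr is dimensionless).
Combining: kg·lm·cd = kg · cd · cd = kg·cd².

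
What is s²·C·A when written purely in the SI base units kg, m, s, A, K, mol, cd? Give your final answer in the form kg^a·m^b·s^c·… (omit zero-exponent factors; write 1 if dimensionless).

s³·A²

C = A·s = s·A (charge = current × time).
Combining: s²·C·A = s² · (s·A) · A = s³·A².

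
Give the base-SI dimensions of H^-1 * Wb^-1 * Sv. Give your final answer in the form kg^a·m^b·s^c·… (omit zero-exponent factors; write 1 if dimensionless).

H = Wb/A (inductance = flux per current),
    = kg·m²·s⁻²·A⁻².
So H⁻¹ = kg⁻¹·m⁻²·s²·A².
Wb = V·s (flux: a volt is a weber per second),
    = kg·m²·s⁻²·A⁻¹.
So Wb⁻¹ = kg⁻¹·m⁻²·s²·A.
Sv = J/kg (equivalent dose = energy per mass),
    = m²·s⁻².
Combining: H⁻¹·Wb⁻¹·Sv = (kg⁻¹·m⁻²·s²·A²) · (kg⁻¹·m⁻²·s²·A) · (m²·s⁻²) = kg⁻²·m⁻²·s²·A³.

kg⁻²·m⁻²·s²·A³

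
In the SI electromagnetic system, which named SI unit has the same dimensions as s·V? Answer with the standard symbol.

V = W/A (potential = power per current),
    = kg·m²·s⁻³·A⁻¹.
Combining: s·V = s · (kg·m²·s⁻³·A⁻¹) = kg·m²·s⁻²·A⁻¹.
kg·m²·s⁻²·A⁻¹ is the base-SI form of the weber.

Wb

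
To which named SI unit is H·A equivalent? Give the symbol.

Wb

H = Wb/A (inductance = flux per current),
    = kg·m²·s⁻²·A⁻².
Combining: H·A = (kg·m²·s⁻²·A⁻²) · A = kg·m²·s⁻²·A⁻¹.
kg·m²·s⁻²·A⁻¹ is the base-SI form of the weber.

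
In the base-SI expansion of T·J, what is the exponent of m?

T = kg·s⁻²·A⁻¹.
J = kg·m²·s⁻².
Combining: T·J = (kg·s⁻²·A⁻¹) · (kg·m²·s⁻²) = kg²·m²·s⁻⁴·A⁻¹.
The exponent of m is 2.

2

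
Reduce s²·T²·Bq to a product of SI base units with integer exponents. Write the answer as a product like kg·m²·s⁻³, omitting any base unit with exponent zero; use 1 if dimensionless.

T = Wb/m² (flux density = flux per area),
    = kg·s⁻²·A⁻¹.
So T² = kg²·s⁻⁴·A⁻².
Bq = 1/s = s⁻¹ (activity is decays per second).
Combining: s²·T²·Bq = s² · (kg²·s⁻⁴·A⁻²) · s⁻¹ = kg²·s⁻³·A⁻².

kg²·s⁻³·A⁻²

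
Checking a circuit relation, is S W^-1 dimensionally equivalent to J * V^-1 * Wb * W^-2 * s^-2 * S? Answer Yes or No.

Left side:
  S = 1/Ω (conductance is reciprocal resistance),
      = kg⁻¹·m⁻²·s³·A².
  W = J/s (power = energy per time),
      = kg·m²·s⁻³.
  So W⁻¹ = kg⁻¹·m⁻²·s³.
  Combining: S·W⁻¹ = (kg⁻¹·m⁻²·s³·A²) · (kg⁻¹·m⁻²·s³) = kg⁻²·m⁻⁴·s⁶·A².
Right side:
  J = N·m (work = force × distance),
      = kg·m²·s⁻².
  V = W/A (potential = power per current),
      = kg·m²·s⁻³·A⁻¹.
  So V⁻¹ = kg⁻¹·m⁻²·s³·A.
  Wb = V·s (flux: a volt is a weber per second),
      = kg·m²·s⁻²·A⁻¹.
  W = J/s (power = energy per time),
      = kg·m²·s⁻³.
  So W⁻² = kg⁻²·m⁻⁴·s⁶.
  S = 1/Ω (conductance is reciprocal resistance),
      = kg⁻¹·m⁻²·s³·A².
  Combining: J·V⁻¹·Wb·W⁻²·s⁻²·S = (kg·m²·s⁻²) · (kg⁻¹·m⁻²·s³·A) · (kg·m²·s⁻²·A⁻¹) · (kg⁻²·m⁻⁴·s⁶) · s⁻² · (kg⁻¹·m⁻²·s³·A²) = kg⁻²·m⁻⁴·s⁶·A².
Both reduce to kg⁻²·m⁻⁴·s⁶·A².

Yes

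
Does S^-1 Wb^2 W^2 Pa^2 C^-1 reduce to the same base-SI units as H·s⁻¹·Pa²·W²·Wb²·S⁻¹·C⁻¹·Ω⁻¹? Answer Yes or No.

Left side:
  S = 1/Ω (conductance is reciprocal resistance),
      = kg⁻¹·m⁻²·s³·A².
  So S⁻¹ = kg·m²·s⁻³·A⁻².
  Wb = V·s (flux: a volt is a weber per second),
      = kg·m²·s⁻²·A⁻¹.
  So Wb² = kg²·m⁴·s⁻⁴·A⁻².
  W = J/s (power = energy per time),
      = kg·m²·s⁻³.
  So W² = kg²·m⁴·s⁻⁶.
  Pa = N/m² (pressure = force per area),
      = kg·m⁻¹·s⁻².
  So Pa² = kg²·m⁻²·s⁻⁴.
  C = A·s = s·A (charge = current × time).
  So C⁻¹ = s⁻¹·A⁻¹.
  Combining: S⁻¹·Wb²·W²·Pa²·C⁻¹ = (kg·m²·s⁻³·A⁻²) · (kg²·m⁴·s⁻⁴·A⁻²) · (kg²·m⁴·s⁻⁶) · (kg²·m⁻²·s⁻⁴) · (s⁻¹·A⁻¹) = kg⁷·m⁸·s⁻¹⁸·A⁻⁵.
Right side:
  H = Wb/A (inductance = flux per current),
      = kg·m²·s⁻²·A⁻².
  Pa = N/m² (pressure = force per area),
      = kg·m⁻¹·s⁻².
  So Pa² = kg²·m⁻²·s⁻⁴.
  W = J/s (power = energy per time),
      = kg·m²·s⁻³.
  So W² = kg²·m⁴·s⁻⁶.
  Wb = V·s (flux: a volt is a weber per second),
      = kg·m²·s⁻²·A⁻¹.
  So Wb² = kg²·m⁴·s⁻⁴·A⁻².
  S = 1/Ω (conductance is reciprocal resistance),
      = kg⁻¹·m⁻²·s³·A².
  So S⁻¹ = kg·m²·s⁻³·A⁻².
  C = A·s = s·A (charge = current × time).
  So C⁻¹ = s⁻¹·A⁻¹.
  Ω = V/A (resistance = voltage per current),
      = kg·m²·s⁻³·A⁻².
  So Ω⁻¹ = kg⁻¹·m⁻²·s³·A².
  Combining: H·s⁻¹·Pa²·W²·Wb²·S⁻¹·C⁻¹·Ω⁻¹ = (kg·m²·s⁻²·A⁻²) · s⁻¹ · (kg²·m⁻²·s⁻⁴) · (kg²·m⁴·s⁻⁶) · (kg²·m⁴·s⁻⁴·A⁻²) · (kg·m²·s⁻³·A⁻²) · (s⁻¹·A⁻¹) · (kg⁻¹·m⁻²·s³·A²) = kg⁷·m⁸·s⁻¹⁸·A⁻⁵.
Both reduce to kg⁷·m⁸·s⁻¹⁸·A⁻⁵.

Yes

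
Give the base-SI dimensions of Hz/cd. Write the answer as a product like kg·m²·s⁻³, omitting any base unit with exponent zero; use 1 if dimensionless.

s⁻¹·cd⁻¹

Hz = s⁻¹.
Combining: cd⁻¹·Hz = cd⁻¹ · s⁻¹ = s⁻¹·cd⁻¹.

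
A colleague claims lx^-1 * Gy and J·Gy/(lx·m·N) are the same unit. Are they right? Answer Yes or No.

Yes

Left side:
  lx = lm/m² (illuminance = luminous flux per area),
      = m⁻²·cd.
  So lx⁻¹ = m²·cd⁻¹.
  Gy = J/kg (absorbed dose = energy per mass),
      = m²·s⁻².
  Combining: lx⁻¹·Gy = (m²·cd⁻¹) · (m²·s⁻²) = m⁴·s⁻²·cd⁻¹.
Right side:
  lx = lm/m² (illuminance = luminous flux per area),
      = m⁻²·cd.
  So lx⁻¹ = m²·cd⁻¹.
  N = kg·m/s² = kg·m·s⁻² (force = mass × acceleration).
  So N⁻¹ = kg⁻¹·m⁻¹·s².
  J = N·m (work = force × distance),
      = kg·m²·s⁻².
  Gy = J/kg (absorbed dose = energy per mass),
      = m²·s⁻².
  Combining: lx⁻¹·m⁻¹·N⁻¹·J·Gy = (m²·cd⁻¹) · m⁻¹ · (kg⁻¹·m⁻¹·s²) · (kg·m²·s⁻²) · (m²·s⁻²) = m⁴·s⁻²·cd⁻¹.
Both reduce to m⁴·s⁻²·cd⁻¹.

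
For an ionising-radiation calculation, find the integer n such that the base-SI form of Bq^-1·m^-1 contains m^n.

Bq = 1/s = s⁻¹ (activity is decays per second).
So Bq⁻¹ = s.
Combining: Bq⁻¹·m⁻¹ = s · m⁻¹ = m⁻¹·s.
The exponent of m is -1.

-1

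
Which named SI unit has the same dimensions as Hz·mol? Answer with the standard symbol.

Hz = s⁻¹.
Combining: Hz·mol = s⁻¹ · mol = s⁻¹·mol.
s⁻¹·mol is the base-SI form of the katal.

kat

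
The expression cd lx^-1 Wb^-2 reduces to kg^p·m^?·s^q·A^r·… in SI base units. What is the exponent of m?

-2

lx = lm/m² (illuminance = luminous flux per area),
    = m⁻²·cd.
So lx⁻¹ = m²·cd⁻¹.
Wb = V·s (flux: a volt is a weber per second),
    = kg·m²·s⁻²·A⁻¹.
So Wb⁻² = kg⁻²·m⁻⁴·s⁴·A².
Combining: cd·lx⁻¹·Wb⁻² = cd · (m²·cd⁻¹) · (kg⁻²·m⁻⁴·s⁴·A²) = kg⁻²·m⁻²·s⁴·A².
The exponent of m is -2.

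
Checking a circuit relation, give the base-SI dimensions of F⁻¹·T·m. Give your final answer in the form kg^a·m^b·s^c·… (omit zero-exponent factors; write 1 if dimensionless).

F = C/V (capacitance = charge per voltage),
    = A·s/(kg·m²·s⁻³·A⁻¹) (substituting C and V),
    = kg⁻¹·m⁻²·s⁴·A².
So F⁻¹ = kg·m²·s⁻⁴·A⁻².
T = Wb/m² (flux density = flux per area),
    = kg·s⁻²·A⁻¹.
Combining: F⁻¹·T·m = (kg·m²·s⁻⁴·A⁻²) · (kg·s⁻²·A⁻¹) · m = kg²·m³·s⁻⁶·A⁻³.

kg²·m³·s⁻⁶·A⁻³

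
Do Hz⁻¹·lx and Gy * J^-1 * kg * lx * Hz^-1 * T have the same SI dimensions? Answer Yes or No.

No

Left side:
  Hz = s⁻¹.
  So Hz⁻¹ = s.
  lx = m⁻²·cd.
  Combining: Hz⁻¹·lx = s · (m⁻²·cd) = m⁻²·s·cd.
Right side:
  Gy = J/kg (absorbed dose = energy per mass),
      = m²·s⁻².
  J = N·m (work = force × distance),
      = kg·m²·s⁻².
  So J⁻¹ = kg⁻¹·m⁻²·s².
  lx = lm/m² (illuminance = luminous flux per area),
      = m⁻²·cd.
  Hz = 1/s = s⁻¹ (frequency is cycles per second).
  So Hz⁻¹ = s.
  T = Wb/m² (flux density = flux per area),
      = kg·s⁻²·A⁻¹.
  Combining: Gy·J⁻¹·kg·lx·Hz⁻¹·T = (m²·s⁻²) · (kg⁻¹·m⁻²·s²) · kg · (m⁻²·cd) · s · (kg·s⁻²·A⁻¹) = kg·m⁻²·s⁻¹·A⁻¹·cd.
Left is m⁻²·s·cd; right is kg·m⁻²·s⁻¹·A⁻¹·cd — different.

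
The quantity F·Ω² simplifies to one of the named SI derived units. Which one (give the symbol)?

H

F = C/V (capacitance = charge per voltage),
    = A·s/(kg·m²·s⁻³·A⁻¹) (substituting C and V),
    = kg⁻¹·m⁻²·s⁴·A².
Ω = V/A (resistance = voltage per current),
    = kg·m²·s⁻³·A⁻².
So Ω² = kg²·m⁴·s⁻⁶·A⁻⁴.
Combining: F·Ω² = (kg⁻¹·m⁻²·s⁴·A²) · (kg²·m⁴·s⁻⁶·A⁻⁴) = kg·m²·s⁻²·A⁻².
kg·m²·s⁻²·A⁻² is the base-SI form of the henry.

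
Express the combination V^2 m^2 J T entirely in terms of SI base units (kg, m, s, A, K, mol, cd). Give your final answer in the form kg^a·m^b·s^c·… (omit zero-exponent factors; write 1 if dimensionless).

V = kg·m²·s⁻³·A⁻¹.
So V² = kg²·m⁴·s⁻⁶·A⁻².
J = kg·m²·s⁻².
T = kg·s⁻²·A⁻¹.
Combining: V²·m²·J·T = (kg²·m⁴·s⁻⁶·A⁻²) · m² · (kg·m²·s⁻²) · (kg·s⁻²·A⁻¹) = kg⁴·m⁸·s⁻¹⁰·A⁻³.

kg⁴·m⁸·s⁻¹⁰·A⁻³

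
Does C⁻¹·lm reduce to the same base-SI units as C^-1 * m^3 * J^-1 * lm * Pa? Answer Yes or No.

Yes

Left side:
  C = A·s = s·A (charge = current × time).
  So C⁻¹ = s⁻¹·A⁻¹.
  lm = cd·sr = cd (luminous flux; sr is dimensionless).
  Combining: C⁻¹·lm = (s⁻¹·A⁻¹) · cd = s⁻¹·A⁻¹·cd.
Right side:
  C = A·s = s·A (charge = current × time).
  So C⁻¹ = s⁻¹·A⁻¹.
  J = N·m (work = force × distance),
      = kg·m²·s⁻².
  So J⁻¹ = kg⁻¹·m⁻²·s².
  lm = cd·sr = cd (luminous flux; sr is dimensionless).
  Pa = N/m² (pressure = force per area),
      = kg·m⁻¹·s⁻².
  Combining: C⁻¹·m³·J⁻¹·lm·Pa = (s⁻¹·A⁻¹) · m³ · (kg⁻¹·m⁻²·s²) · cd · (kg·m⁻¹·s⁻²) = s⁻¹·A⁻¹·cd.
Both reduce to s⁻¹·A⁻¹·cd.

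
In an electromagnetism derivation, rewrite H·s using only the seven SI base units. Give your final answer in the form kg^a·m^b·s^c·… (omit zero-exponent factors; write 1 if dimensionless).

H = kg·m²·s⁻²·A⁻².
Combining: H·s = (kg·m²·s⁻²·A⁻²) · s = kg·m²·s⁻¹·A⁻².

kg·m²·s⁻¹·A⁻²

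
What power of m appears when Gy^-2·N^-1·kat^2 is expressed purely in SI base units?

-5

Gy = m²·s⁻².
So Gy⁻² = m⁻⁴·s⁴.
N = kg·m·s⁻².
So N⁻¹ = kg⁻¹·m⁻¹·s².
kat = s⁻¹·mol.
So kat² = s⁻²·mol².
Combining: Gy⁻²·N⁻¹·kat² = (m⁻⁴·s⁴) · (kg⁻¹·m⁻¹·s²) · (s⁻²·mol²) = kg⁻¹·m⁻⁵·s⁴·mol².
The exponent of m is -5.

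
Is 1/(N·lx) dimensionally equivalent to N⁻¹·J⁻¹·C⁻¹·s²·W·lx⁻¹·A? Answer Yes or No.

Left side:
  N = kg·m/s² = kg·m·s⁻² (force = mass × acceleration).
  So N⁻¹ = kg⁻¹·m⁻¹·s².
  lx = lm/m² (illuminance = luminous flux per area),
      = m⁻²·cd.
  So lx⁻¹ = m²·cd⁻¹.
  Combining: N⁻¹·lx⁻¹ = (kg⁻¹·m⁻¹·s²) · (m²·cd⁻¹) = kg⁻¹·m·s²·cd⁻¹.
Right side:
  N = kg·m/s² = kg·m·s⁻² (force = mass × acceleration).
  So N⁻¹ = kg⁻¹·m⁻¹·s².
  J = N·m (work = force × distance),
      = kg·m²·s⁻².
  So J⁻¹ = kg⁻¹·m⁻²·s².
  C = A·s = s·A (charge = current × time).
  So C⁻¹ = s⁻¹·A⁻¹.
  W = J/s (power = energy per time),
      = kg·m²·s⁻³.
  lx = lm/m² (illuminance = luminous flux per area),
      = m⁻²·cd.
  So lx⁻¹ = m²·cd⁻¹.
  Combining: N⁻¹·J⁻¹·C⁻¹·s²·W·lx⁻¹·A = (kg⁻¹·m⁻¹·s²) · (kg⁻¹·m⁻²·s²) · (s⁻¹·A⁻¹) · s² · (kg·m²·s⁻³) · (m²·cd⁻¹) · A = kg⁻¹·m·s²·cd⁻¹.
Both reduce to kg⁻¹·m·s²·cd⁻¹.

Yes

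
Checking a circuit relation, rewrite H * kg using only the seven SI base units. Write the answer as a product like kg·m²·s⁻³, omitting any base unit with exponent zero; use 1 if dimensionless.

H = Wb/A (inductance = flux per current),
    = kg·m²·s⁻²·A⁻².
Combining: H·kg = (kg·m²·s⁻²·A⁻²) · kg = kg²·m²·s⁻²·A⁻².

kg²·m²·s⁻²·A⁻²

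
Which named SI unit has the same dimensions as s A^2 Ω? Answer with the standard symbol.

J

Ω = kg·m²·s⁻³·A⁻².
Combining: s·A²·Ω = s · A² · (kg·m²·s⁻³·A⁻²) = kg·m²·s⁻².
kg·m²·s⁻² is the base-SI form of the joule.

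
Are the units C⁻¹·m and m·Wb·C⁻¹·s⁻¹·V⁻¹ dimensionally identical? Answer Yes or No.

Left side:
  C = A·s = s·A (charge = current × time).
  So C⁻¹ = s⁻¹·A⁻¹.
  Combining: C⁻¹·m = (s⁻¹·A⁻¹) · m = m·s⁻¹·A⁻¹.
Right side:
  Wb = V·s (flux: a volt is a weber per second),
      = kg·m²·s⁻²·A⁻¹.
  C = A·s = s·A (charge = current × time).
  So C⁻¹ = s⁻¹·A⁻¹.
  V = W/A (potential = power per current),
      = kg·m²·s⁻³·A⁻¹.
  So V⁻¹ = kg⁻¹·m⁻²·s³·A.
  Combining: m·Wb·C⁻¹·s⁻¹·V⁻¹ = m · (kg·m²·s⁻²·A⁻¹) · (s⁻¹·A⁻¹) · s⁻¹ · (kg⁻¹·m⁻²·s³·A) = m·s⁻¹·A⁻¹.
Both reduce to m·s⁻¹·A⁻¹.

Yes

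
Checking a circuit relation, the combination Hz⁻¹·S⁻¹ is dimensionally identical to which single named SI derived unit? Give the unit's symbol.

H

Hz = 1/s = s⁻¹ (frequency is cycles per second).
So Hz⁻¹ = s.
S = 1/Ω (conductance is reciprocal resistance),
    = kg⁻¹·m⁻²·s³·A².
So S⁻¹ = kg·m²·s⁻³·A⁻².
Combining: Hz⁻¹·S⁻¹ = s · (kg·m²·s⁻³·A⁻²) = kg·m²·s⁻²·A⁻².
kg·m²·s⁻²·A⁻² is the base-SI form of the henry.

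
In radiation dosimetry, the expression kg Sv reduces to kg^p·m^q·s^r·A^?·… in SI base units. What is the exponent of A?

Sv = J/kg (equivalent dose = energy per mass),
    = m²·s⁻².
Combining: kg·Sv = kg · (m²·s⁻²) = kg·m²·s⁻².
The exponent of A is 0.

0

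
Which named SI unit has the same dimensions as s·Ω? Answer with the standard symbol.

H

Ω = kg·m²·s⁻³·A⁻².
Combining: s·Ω = s · (kg·m²·s⁻³·A⁻²) = kg·m²·s⁻²·A⁻².
kg·m²·s⁻²·A⁻² is the base-SI form of the henry.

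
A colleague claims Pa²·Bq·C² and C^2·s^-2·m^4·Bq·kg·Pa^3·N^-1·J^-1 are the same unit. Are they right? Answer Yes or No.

Yes

Left side:
  Pa = kg·m⁻¹·s⁻².
  So Pa² = kg²·m⁻²·s⁻⁴.
  Bq = s⁻¹.
  C = s·A.
  So C² = s²·A².
  Combining: Pa²·Bq·C² = (kg²·m⁻²·s⁻⁴) · s⁻¹ · (s²·A²) = kg²·m⁻²·s⁻³·A².
Right side:
  C = A·s = s·A (charge = current × time).
  So C² = s²·A².
  Bq = 1/s = s⁻¹ (activity is decays per second).
  Pa = N/m² (pressure = force per area),
      = kg·m⁻¹·s⁻².
  So Pa³ = kg³·m⁻³·s⁻⁶.
  N = kg·m/s² = kg·m·s⁻² (force = mass × acceleration).
  So N⁻¹ = kg⁻¹·m⁻¹·s².
  J = N·m (work = force × distance),
      = kg·m²·s⁻².
  So J⁻¹ = kg⁻¹·m⁻²·s².
  Combining: C²·s⁻²·m⁴·Bq·kg·Pa³·N⁻¹·J⁻¹ = (s²·A²) · s⁻² · m⁴ · s⁻¹ · kg · (kg³·m⁻³·s⁻⁶) · (kg⁻¹·m⁻¹·s²) · (kg⁻¹·m⁻²·s²) = kg²·m⁻²·s⁻³·A².
Both reduce to kg²·m⁻²·s⁻³·A².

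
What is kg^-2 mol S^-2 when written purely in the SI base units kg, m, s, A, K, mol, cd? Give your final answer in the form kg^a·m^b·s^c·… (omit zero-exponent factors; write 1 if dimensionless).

S = 1/Ω (conductance is reciprocal resistance),
    = kg⁻¹·m⁻²·s³·A².
So S⁻² = kg²·m⁴·s⁻⁶·A⁻⁴.
Combining: kg⁻²·mol·S⁻² = kg⁻² · mol · (kg²·m⁴·s⁻⁶·A⁻⁴) = m⁴·s⁻⁶·A⁻⁴·mol.

m⁴·s⁻⁶·A⁻⁴·mol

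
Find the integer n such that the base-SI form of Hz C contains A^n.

Hz = s⁻¹.
C = s·A.
Combining: Hz·C = s⁻¹ · (s·A) = A.
The exponent of A is 1.

1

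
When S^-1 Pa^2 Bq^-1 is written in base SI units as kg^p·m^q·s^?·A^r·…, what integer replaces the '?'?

S = kg⁻¹·m⁻²·s³·A².
So S⁻¹ = kg·m²·s⁻³·A⁻².
Pa = kg·m⁻¹·s⁻².
So Pa² = kg²·m⁻²·s⁻⁴.
Bq = s⁻¹.
So Bq⁻¹ = s.
Combining: S⁻¹·Pa²·Bq⁻¹ = (kg·m²·s⁻³·A⁻²) · (kg²·m⁻²·s⁻⁴) · s = kg³·s⁻⁶·A⁻².
The exponent of s is -6.

-6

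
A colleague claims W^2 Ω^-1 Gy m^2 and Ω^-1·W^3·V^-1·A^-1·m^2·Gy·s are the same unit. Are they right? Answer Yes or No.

Left side:
  W = J/s (power = energy per time),
      = kg·m²·s⁻³.
  So W² = kg²·m⁴·s⁻⁶.
  Ω = V/A (resistance = voltage per current),
      = kg·m²·s⁻³·A⁻².
  So Ω⁻¹ = kg⁻¹·m⁻²·s³·A².
  Gy = J/kg (absorbed dose = energy per mass),
      = m²·s⁻².
  Combining: W²·Ω⁻¹·Gy·m² = (kg²·m⁴·s⁻⁶) · (kg⁻¹·m⁻²·s³·A²) · (m²·s⁻²) · m² = kg·m⁶·s⁻⁵·A².
Right side:
  Ω = V/A (resistance = voltage per current),
      = kg·m²·s⁻³·A⁻².
  So Ω⁻¹ = kg⁻¹·m⁻²·s³·A².
  W = J/s (power = energy per time),
      = kg·m²·s⁻³.
  So W³ = kg³·m⁶·s⁻⁹.
  V = W/A (potential = power per current),
      = kg·m²·s⁻³·A⁻¹.
  So V⁻¹ = kg⁻¹·m⁻²·s³·A.
  Gy = J/kg (absorbed dose = energy per mass),
      = m²·s⁻².
  Combining: Ω⁻¹·W³·V⁻¹·A⁻¹·m²·Gy·s = (kg⁻¹·m⁻²·s³·A²) · (kg³·m⁶·s⁻⁹) · (kg⁻¹·m⁻²·s³·A) · A⁻¹ · m² · (m²·s⁻²) · s = kg·m⁶·s⁻⁴·A².
Left is kg·m⁶·s⁻⁵·A²; right is kg·m⁶·s⁻⁴·A² — different.

No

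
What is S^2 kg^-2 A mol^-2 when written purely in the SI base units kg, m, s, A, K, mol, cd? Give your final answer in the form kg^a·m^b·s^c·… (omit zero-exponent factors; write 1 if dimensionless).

kg⁻⁴·m⁻⁴·s⁶·A⁵·mol⁻²

S = kg⁻¹·m⁻²·s³·A².
So S² = kg⁻²·m⁻⁴·s⁶·A⁴.
Combining: S²·kg⁻²·A·mol⁻² = (kg⁻²·m⁻⁴·s⁶·A⁴) · kg⁻² · A · mol⁻² = kg⁻⁴·m⁻⁴·s⁶·A⁵·mol⁻².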